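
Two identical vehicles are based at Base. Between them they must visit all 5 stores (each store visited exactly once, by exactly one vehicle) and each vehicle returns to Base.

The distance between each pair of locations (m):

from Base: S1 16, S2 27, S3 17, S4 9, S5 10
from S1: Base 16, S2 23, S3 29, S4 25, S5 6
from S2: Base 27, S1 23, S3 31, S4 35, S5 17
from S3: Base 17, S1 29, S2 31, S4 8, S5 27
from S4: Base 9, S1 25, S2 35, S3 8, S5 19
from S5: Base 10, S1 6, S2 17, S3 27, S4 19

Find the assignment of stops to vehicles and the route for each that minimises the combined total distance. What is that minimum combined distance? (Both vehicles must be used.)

Minimum combined distance: 100 m.

Check every non-empty split of the stops between the two vehicles; for each half take its own optimal tour:
  {S1} + {S2, S3, S4, S5}: 32 + 75 = 107
  {S2} + {S1, S3, S4, S5}: 54 + 62 = 116
  {S1, S2} + {S3, S4, S5}: 66 + 54 = 120
  {S3} + {S1, S2, S4, S5}: 34 + 83 = 117
  {S1, S3} + {S2, S4, S5}: 62 + 71 = 133
  {S2, S3} + {S1, S4, S5}: 75 + 50 = 125
  … (15 splits in total)
  {S3, S4} + {S1, S2, S5}: 34 + 66 = 100  ← best
Best: vehicle 1 Base → S3 → S4 → Base = 34; vehicle 2 Base → S1 → S2 → S5 → Base = 66; combined 100.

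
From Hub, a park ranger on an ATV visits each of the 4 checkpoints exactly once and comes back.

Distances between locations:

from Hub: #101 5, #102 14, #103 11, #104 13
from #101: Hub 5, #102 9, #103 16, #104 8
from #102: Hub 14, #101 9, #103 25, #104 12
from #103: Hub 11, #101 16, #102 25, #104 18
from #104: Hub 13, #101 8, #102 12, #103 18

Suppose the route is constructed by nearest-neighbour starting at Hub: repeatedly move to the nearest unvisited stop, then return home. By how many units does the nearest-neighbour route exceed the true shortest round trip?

From Hub: #101=5, #103=11, #104=13, #102=14 → choose #101 (5).
From #101: #104=8, #102=9, #103=16 → choose #104 (8).
From #104: #102=12, #103=18 → choose #102 (12).
From #102: #103=25 → choose #103 (25).
NN route Hub → #101 → #104 → #102 → #103 → Hub costs 61.
Optimal: Hub → #101 → #102 → #104 → #103 → Hub costs 55 (by enumerating all 12 distinct tours).
Excess = 61 − 55 = 6.

6 longer than the optimal tour.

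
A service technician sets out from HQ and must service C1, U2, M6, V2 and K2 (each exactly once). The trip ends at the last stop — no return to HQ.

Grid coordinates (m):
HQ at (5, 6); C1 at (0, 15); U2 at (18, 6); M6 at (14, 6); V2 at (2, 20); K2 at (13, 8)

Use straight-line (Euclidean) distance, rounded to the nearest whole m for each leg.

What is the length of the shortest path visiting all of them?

Minimum one-way distance = 37 m.

There are 5! = 120 possible orderings.
HQ → C1 → U2 → M6 → V2 → K2: 10+20+4+18+16 = 68
HQ → C1 → U2 → M6 → K2 → V2: 10+20+4+2+16 = 52
HQ → C1 → U2 → V2 → M6 → K2: 10+20+21+18+2 = 71
HQ → C1 → U2 → V2 → K2 → M6: 10+20+21+16+2 = 69
HQ → C1 → U2 → K2 → M6 → V2: 10+20+5+2+18 = 55
HQ → C1 → U2 → K2 → V2 → M6: 10+20+5+16+18 = 69
HQ → C1 → M6 → U2 → V2 → K2: 10+17+4+21+16 = 68
HQ → C1 → M6 → U2 → K2 → V2: 10+17+4+5+16 = 52
HQ → C1 → M6 → V2 → U2 → K2: 10+17+18+21+5 = 71
HQ → C1 → M6 → V2 → K2 → U2: 10+17+18+16+5 = 66
HQ → C1 → M6 → K2 → U2 → V2: 10+17+2+5+21 = 55
HQ → C1 → M6 → K2 → V2 → U2: 10+17+2+16+21 = 66
HQ → C1 → V2 → U2 → M6 → K2: 10+5+21+4+2 = 42
HQ → C1 → V2 → U2 → K2 → M6: 10+5+21+5+2 = 43
… (106 more)
HQ → C1 → V2 → K2 → M6 → U2: 10+5+16+2+4 = 37  ← best
The minimum is 37.
One shortest path: HQ → C1 → V2 → K2 → M6 → U2.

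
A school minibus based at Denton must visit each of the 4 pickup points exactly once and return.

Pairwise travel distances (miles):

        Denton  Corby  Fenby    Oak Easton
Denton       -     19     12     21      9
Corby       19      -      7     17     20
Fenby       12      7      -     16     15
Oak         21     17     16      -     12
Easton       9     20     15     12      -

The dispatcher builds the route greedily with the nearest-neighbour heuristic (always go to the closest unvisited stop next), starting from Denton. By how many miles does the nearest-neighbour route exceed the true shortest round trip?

6 miles longer than the optimal tour.

Denton: Easton=9, Fenby=12, Corby=19, Oak=21 ⇒ Easton
Easton: Oak=12, Fenby=15, Corby=20 ⇒ Oak
Oak: Fenby=16, Corby=17 ⇒ Fenby
Fenby: Corby=7 ⇒ Corby
NN route Denton → Easton → Oak → Fenby → Corby → Denton costs 63.
Optimal: Denton → Fenby → Corby → Oak → Easton → Denton costs 57 (by enumerating all 12 distinct tours).
Excess = 63 − 57 = 6.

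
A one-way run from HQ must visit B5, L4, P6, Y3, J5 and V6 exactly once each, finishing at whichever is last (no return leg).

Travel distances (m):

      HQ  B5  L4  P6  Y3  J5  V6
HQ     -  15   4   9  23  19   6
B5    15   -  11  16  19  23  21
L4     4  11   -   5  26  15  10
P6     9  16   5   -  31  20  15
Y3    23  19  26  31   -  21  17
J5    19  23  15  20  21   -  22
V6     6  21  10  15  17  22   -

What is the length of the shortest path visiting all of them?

There are 6! = 720 possible orderings.
HQ→B5→L4→P6→Y3→J5→V6: 15+11+5+31+21+22 = 105
HQ→B5→L4→P6→Y3→V6→J5: 15+11+5+31+17+22 = 101
HQ→B5→L4→P6→J5→Y3→V6: 15+11+5+20+21+17 = 89
HQ→B5→L4→P6→J5→V6→Y3: 15+11+5+20+22+17 = 90
HQ→B5→L4→P6→V6→Y3→J5: 15+11+5+15+17+21 = 84
HQ→B5→L4→P6→V6→J5→Y3: 15+11+5+15+22+21 = 89
HQ→B5→L4→Y3→P6→J5→V6: 15+11+26+31+20+22 = 125
HQ→B5→L4→Y3→P6→V6→J5: 15+11+26+31+15+22 = 120
… (712 more)
HQ→V6→L4→P6→B5→Y3→J5: 6+10+5+16+19+21 = 77  ← best
The minimum is 77.
One shortest path: HQ → V6 → L4 → P6 → B5 → Y3 → J5.

Minimum one-way distance = 77 m.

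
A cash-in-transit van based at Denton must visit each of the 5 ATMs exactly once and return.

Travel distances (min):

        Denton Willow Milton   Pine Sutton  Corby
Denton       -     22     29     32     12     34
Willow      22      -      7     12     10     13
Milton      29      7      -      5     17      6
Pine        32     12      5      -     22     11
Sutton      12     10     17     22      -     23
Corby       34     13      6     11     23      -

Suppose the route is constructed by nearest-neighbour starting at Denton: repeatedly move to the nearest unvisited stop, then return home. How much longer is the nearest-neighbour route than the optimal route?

From Denton: Sutton=12, Willow=22, Milton=29, Pine=32, Corby=34 → choose Sutton (12).
From Sutton: Willow=10, Milton=17, Pine=22, Corby=23 → choose Willow (10).
From Willow: Milton=7, Pine=12, Corby=13 → choose Milton (7).
From Milton: Pine=5, Corby=6 → choose Pine (5).
From Pine: Corby=11 → choose Corby (11).
NN route Denton → Sutton → Willow → Milton → Pine → Corby → Denton costs 79.
Optimal: Denton → Pine → Milton → Corby → Willow → Sutton → Denton costs 78 (by enumerating all 60 distinct tours).
Excess = 79 − 78 = 1.

Excess over optimum: 1 min.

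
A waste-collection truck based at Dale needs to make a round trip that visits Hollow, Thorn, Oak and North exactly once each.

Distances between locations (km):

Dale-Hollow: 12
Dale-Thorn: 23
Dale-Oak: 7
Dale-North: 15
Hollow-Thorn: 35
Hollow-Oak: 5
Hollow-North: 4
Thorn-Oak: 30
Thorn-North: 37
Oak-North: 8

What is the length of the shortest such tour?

Shortest round trip = 76 km.

Dale-Hollow-Thorn-Oak-North-Dale: 12+35+30+8+15 = 100
Dale-Hollow-Thorn-North-Oak-Dale: 12+35+37+8+7 = 99
Dale-Hollow-Oak-Thorn-North-Dale: 12+5+30+37+15 = 99
Dale-Hollow-Oak-North-Thorn-Dale: 12+5+8+37+23 = 85
Dale-Hollow-North-Thorn-Oak-Dale: 12+4+37+30+7 = 90
Dale-Hollow-North-Oak-Thorn-Dale: 12+4+8+30+23 = 77
Dale-Thorn-Hollow-Oak-North-Dale: 23+35+5+8+15 = 86
Dale-Thorn-Hollow-North-Oak-Dale: 23+35+4+8+7 = 77
Dale-Thorn-Oak-Hollow-North-Dale: 23+30+5+4+15 = 77
Dale-Thorn-North-Hollow-Oak-Dale: 23+37+4+5+7 = 76
Dale-Oak-Hollow-Thorn-North-Dale: 7+5+35+37+15 = 99
Dale-Oak-Thorn-Hollow-North-Dale: 7+30+35+4+15 = 91
The minimum is 76.
One optimal route: Dale → Thorn → North → Hollow → Oak → Dale (or its reverse).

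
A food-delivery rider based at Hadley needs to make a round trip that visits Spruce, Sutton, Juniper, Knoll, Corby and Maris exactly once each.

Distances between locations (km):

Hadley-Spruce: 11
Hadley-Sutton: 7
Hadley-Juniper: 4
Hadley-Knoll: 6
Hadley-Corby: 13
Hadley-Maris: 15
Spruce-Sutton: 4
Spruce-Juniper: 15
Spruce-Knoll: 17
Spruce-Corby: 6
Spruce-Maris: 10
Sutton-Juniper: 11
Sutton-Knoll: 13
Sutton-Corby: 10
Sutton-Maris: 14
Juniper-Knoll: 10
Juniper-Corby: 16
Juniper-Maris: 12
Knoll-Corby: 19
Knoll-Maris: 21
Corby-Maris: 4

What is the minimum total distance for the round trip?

Minimum total distance: 49 km.

Hadley → Spruce → Sutton → Juniper → Knoll → Corby → Maris → Hadley: 11+4+11+10+19+4+15 = 74
Hadley → Spruce → Sutton → Juniper → Knoll → Maris → Corby → Hadley: 11+4+11+10+21+4+13 = 74
Hadley → Spruce → Sutton → Juniper → Corby → Knoll → Maris → Hadley: 11+4+11+16+19+21+15 = 97
Hadley → Spruce → Sutton → Juniper → Corby → Maris → Knoll → Hadley: 11+4+11+16+4+21+6 = 73
Hadley → Spruce → Sutton → Juniper → Maris → Knoll → Corby → Hadley: 11+4+11+12+21+19+13 = 91
Hadley → Spruce → Sutton → Juniper → Maris → Corby → Knoll → Hadley: 11+4+11+12+4+19+6 = 67
Hadley → Spruce → Sutton → Knoll → Juniper → Corby → Maris → Hadley: 11+4+13+10+16+4+15 = 73
Hadley → Spruce → Sutton → Knoll → Juniper → Maris → Corby → Hadley: 11+4+13+10+12+4+13 = 67
… (352 more)
Hadley → Sutton → Spruce → Corby → Maris → Juniper → Knoll → Hadley: 7+4+6+4+12+10+6 = 49  ← best
The minimum is 49.
One optimal route: Hadley → Sutton → Spruce → Corby → Maris → Juniper → Knoll → Hadley (or its reverse).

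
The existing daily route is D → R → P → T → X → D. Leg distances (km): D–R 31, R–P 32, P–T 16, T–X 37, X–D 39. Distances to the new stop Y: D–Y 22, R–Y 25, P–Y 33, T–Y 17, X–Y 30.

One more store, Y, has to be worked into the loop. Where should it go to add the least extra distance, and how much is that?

Minimum extra distance: 10 km, inserting Y between T and X.

Insertion cost between consecutive stops i–j is d(i,Y) + d(Y,j) − d(i,j):
  between D and R: 22 + 25 − 31 = 16
  between R and P: 25 + 33 − 32 = 26
  between P and T: 33 + 17 − 16 = 34
  between T and X: 17 + 30 − 37 = 10
  between X and D: 30 + 22 − 39 = 13
Cheapest insertion is between T and X, adding 10.
New total = 155 + 10 = 165.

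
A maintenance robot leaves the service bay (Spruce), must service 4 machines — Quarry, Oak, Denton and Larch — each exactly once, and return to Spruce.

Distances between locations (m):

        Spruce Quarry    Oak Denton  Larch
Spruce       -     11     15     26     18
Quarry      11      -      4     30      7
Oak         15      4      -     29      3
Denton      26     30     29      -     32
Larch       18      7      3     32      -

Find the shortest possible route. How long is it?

76 m — the shortest possible round trip.

Spruce → Quarry → Oak → Denton → Larch → Spruce: 11+4+29+32+18 = 94
Spruce → Quarry → Oak → Larch → Denton → Spruce: 11+4+3+32+26 = 76
Spruce → Quarry → Denton → Oak → Larch → Spruce: 11+30+29+3+18 = 91
Spruce → Quarry → Denton → Larch → Oak → Spruce: 11+30+32+3+15 = 91
Spruce → Quarry → Larch → Oak → Denton → Spruce: 11+7+3+29+26 = 76
Spruce → Quarry → Larch → Denton → Oak → Spruce: 11+7+32+29+15 = 94
Spruce → Oak → Quarry → Denton → Larch → Spruce: 15+4+30+32+18 = 99
Spruce → Oak → Quarry → Larch → Denton → Spruce: 15+4+7+32+26 = 84
Spruce → Oak → Denton → Quarry → Larch → Spruce: 15+29+30+7+18 = 99
Spruce → Oak → Larch → Quarry → Denton → Spruce: 15+3+7+30+26 = 81
Spruce → Denton → Quarry → Oak → Larch → Spruce: 26+30+4+3+18 = 81
Spruce → Denton → Oak → Quarry → Larch → Spruce: 26+29+4+7+18 = 84
The minimum is 76.
One optimal route: Spruce → Quarry → Oak → Larch → Denton → Spruce (or its reverse).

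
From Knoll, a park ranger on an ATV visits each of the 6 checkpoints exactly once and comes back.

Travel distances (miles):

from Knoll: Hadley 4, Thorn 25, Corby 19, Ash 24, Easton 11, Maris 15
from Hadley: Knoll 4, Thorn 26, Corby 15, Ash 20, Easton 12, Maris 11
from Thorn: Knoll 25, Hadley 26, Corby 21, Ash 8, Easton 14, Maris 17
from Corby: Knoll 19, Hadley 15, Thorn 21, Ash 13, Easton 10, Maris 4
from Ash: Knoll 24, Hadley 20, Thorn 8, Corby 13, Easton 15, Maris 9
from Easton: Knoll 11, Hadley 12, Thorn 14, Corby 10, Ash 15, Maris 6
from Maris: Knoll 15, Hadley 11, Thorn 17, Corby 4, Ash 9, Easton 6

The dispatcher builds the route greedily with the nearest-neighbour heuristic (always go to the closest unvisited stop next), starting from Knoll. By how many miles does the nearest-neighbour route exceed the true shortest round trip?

Knoll: Hadley=4, Easton=11, Maris=15, Corby=19, Ash=24, Thorn=25 ⇒ Hadley
Hadley: Maris=11, Easton=12, Corby=15, Ash=20, Thorn=26 ⇒ Maris
Maris: Corby=4, Easton=6, Ash=9, Thorn=17 ⇒ Corby
Corby: Easton=10, Ash=13, Thorn=21 ⇒ Easton
Easton: Thorn=14, Ash=15 ⇒ Thorn
Thorn: Ash=8 ⇒ Ash
NN route Knoll → Hadley → Maris → Corby → Easton → Thorn → Ash → Knoll costs 75.
Optimal: Knoll → Hadley → Corby → Maris → Ash → Thorn → Easton → Knoll costs 65 (by enumerating all 360 distinct tours).
Excess = 75 − 65 = 10.

10 miles longer than the optimal tour.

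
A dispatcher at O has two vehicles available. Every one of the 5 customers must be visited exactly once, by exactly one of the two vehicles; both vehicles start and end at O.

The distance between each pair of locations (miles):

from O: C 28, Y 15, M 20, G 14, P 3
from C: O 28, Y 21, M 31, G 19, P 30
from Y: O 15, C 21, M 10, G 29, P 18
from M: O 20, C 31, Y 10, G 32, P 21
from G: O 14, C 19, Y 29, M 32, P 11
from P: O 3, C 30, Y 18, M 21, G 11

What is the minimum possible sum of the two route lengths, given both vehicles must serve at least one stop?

90 miles — the smallest possible combined total.

There are 2^4 − 1 = 15 ways to divide the 5 stops into two non-empty groups. For each, the best each vehicle can do is its own shortest tour through its group:
  {C} + {Y, M, G, P}: 56 + 71 = 127
  {Y} + {C, M, G, P}: 30 + 84 = 114
  {C, Y} + {M, G, P}: 64 + 66 = 130
  {M} + {C, Y, G, P}: 40 + 69 = 109
  {C, M} + {Y, G, P}: 79 + 58 = 137
  {Y, M} + {C, G, P}: 45 + 61 = 106
  … (15 splits in total)
  {C, Y, M, G} + {P}: 84 + 6 = 90  ← best
Best: vehicle 1 O → M → Y → C → G → O = 84; vehicle 2 O → P → O = 6; combined 90.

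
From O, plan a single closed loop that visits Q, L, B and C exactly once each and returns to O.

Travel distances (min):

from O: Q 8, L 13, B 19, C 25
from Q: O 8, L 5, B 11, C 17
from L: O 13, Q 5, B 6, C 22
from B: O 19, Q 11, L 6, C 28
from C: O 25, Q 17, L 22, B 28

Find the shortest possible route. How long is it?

72 min — the shortest possible round trip.

With 4 stops there are 4!/2 = 12 distinct round trips (a route and its reverse cost the same).
O→Q→L→B→C→O: 8+5+6+28+25 = 72
O→Q→L→C→B→O: 8+5+22+28+19 = 82
O→Q→B→L→C→O: 8+11+6+22+25 = 72
O→Q→B→C→L→O: 8+11+28+22+13 = 82
O→Q→C→L→B→O: 8+17+22+6+19 = 72
O→Q→C→B→L→O: 8+17+28+6+13 = 72
O→L→Q→B→C→O: 13+5+11+28+25 = 82
O→L→Q→C→B→O: 13+5+17+28+19 = 82
O→L→B→Q→C→O: 13+6+11+17+25 = 72
O→L→C→Q→B→O: 13+22+17+11+19 = 82
O→B→Q→L→C→O: 19+11+5+22+25 = 82
O→B→L→Q→C→O: 19+6+5+17+25 = 72
The minimum is 72.
One optimal route: O → Q → L → B → C → O (or its reverse).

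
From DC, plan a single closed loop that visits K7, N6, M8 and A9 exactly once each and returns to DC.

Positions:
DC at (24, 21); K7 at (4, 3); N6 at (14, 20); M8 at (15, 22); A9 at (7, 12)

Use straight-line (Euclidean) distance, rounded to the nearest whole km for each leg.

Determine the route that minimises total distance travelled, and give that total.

Minimum total distance: 58 km.

There are 12 distinct closed tours to check (reversals are equivalent).
DC-K7-N6-M8-A9-DC: 27+20+2+13+19 = 81
DC-K7-N6-A9-M8-DC: 27+20+11+13+9 = 80
DC-K7-M8-N6-A9-DC: 27+22+2+11+19 = 81
DC-K7-M8-A9-N6-DC: 27+22+13+11+10 = 83
DC-K7-A9-N6-M8-DC: 27+9+11+2+9 = 58
DC-K7-A9-M8-N6-DC: 27+9+13+2+10 = 61
DC-N6-K7-M8-A9-DC: 10+20+22+13+19 = 84
DC-N6-K7-A9-M8-DC: 10+20+9+13+9 = 61
DC-N6-M8-K7-A9-DC: 10+2+22+9+19 = 62
DC-N6-A9-K7-M8-DC: 10+11+9+22+9 = 61
DC-M8-K7-N6-A9-DC: 9+22+20+11+19 = 81
DC-M8-N6-K7-A9-DC: 9+2+20+9+19 = 59
The minimum is 58.
One optimal route: DC → K7 → A9 → N6 → M8 → DC (or its reverse).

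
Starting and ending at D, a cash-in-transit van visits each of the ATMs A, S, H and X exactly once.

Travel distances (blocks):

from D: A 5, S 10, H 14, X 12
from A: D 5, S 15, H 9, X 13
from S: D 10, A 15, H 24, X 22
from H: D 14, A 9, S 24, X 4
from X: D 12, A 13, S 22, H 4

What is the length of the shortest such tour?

There are 12 distinct closed tours to check (reversals are equivalent).
D → A → S → H → X → D: 5+15+24+4+12 = 60
D → A → S → X → H → D: 5+15+22+4+14 = 60
D → A → H → S → X → D: 5+9+24+22+12 = 72
D → A → H → X → S → D: 5+9+4+22+10 = 50
D → A → X → S → H → D: 5+13+22+24+14 = 78
D → A → X → H → S → D: 5+13+4+24+10 = 56
D → S → A → H → X → D: 10+15+9+4+12 = 50
D → S → A → X → H → D: 10+15+13+4+14 = 56
D → S → H → A → X → D: 10+24+9+13+12 = 68
D → S → X → A → H → D: 10+22+13+9+14 = 68
D → H → A → S → X → D: 14+9+15+22+12 = 72
D → H → S → A → X → D: 14+24+15+13+12 = 78
The minimum is 50.
One optimal route: D → A → H → X → S → D (or its reverse).

Minimum total distance: 50 blocks.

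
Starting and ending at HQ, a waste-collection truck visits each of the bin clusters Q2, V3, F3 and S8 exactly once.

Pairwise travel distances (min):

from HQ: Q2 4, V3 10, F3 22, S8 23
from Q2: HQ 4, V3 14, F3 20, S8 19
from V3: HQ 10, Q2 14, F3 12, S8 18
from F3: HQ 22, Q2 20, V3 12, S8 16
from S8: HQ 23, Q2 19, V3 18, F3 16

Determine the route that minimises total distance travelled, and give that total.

Minimum total distance: 61 min.

There are 12 distinct closed tours to check (reversals are equivalent).
HQ-Q2-V3-F3-S8-HQ: 4+14+12+16+23 = 69
HQ-Q2-V3-S8-F3-HQ: 4+14+18+16+22 = 74
HQ-Q2-F3-V3-S8-HQ: 4+20+12+18+23 = 77
HQ-Q2-F3-S8-V3-HQ: 4+20+16+18+10 = 68
HQ-Q2-S8-V3-F3-HQ: 4+19+18+12+22 = 75
HQ-Q2-S8-F3-V3-HQ: 4+19+16+12+10 = 61
HQ-V3-Q2-F3-S8-HQ: 10+14+20+16+23 = 83
HQ-V3-Q2-S8-F3-HQ: 10+14+19+16+22 = 81
HQ-V3-F3-Q2-S8-HQ: 10+12+20+19+23 = 84
HQ-V3-S8-Q2-F3-HQ: 10+18+19+20+22 = 89
HQ-F3-Q2-V3-S8-HQ: 22+20+14+18+23 = 97
HQ-F3-V3-Q2-S8-HQ: 22+12+14+19+23 = 90
The minimum is 61.
One optimal route: HQ → Q2 → S8 → F3 → V3 → HQ (or its reverse).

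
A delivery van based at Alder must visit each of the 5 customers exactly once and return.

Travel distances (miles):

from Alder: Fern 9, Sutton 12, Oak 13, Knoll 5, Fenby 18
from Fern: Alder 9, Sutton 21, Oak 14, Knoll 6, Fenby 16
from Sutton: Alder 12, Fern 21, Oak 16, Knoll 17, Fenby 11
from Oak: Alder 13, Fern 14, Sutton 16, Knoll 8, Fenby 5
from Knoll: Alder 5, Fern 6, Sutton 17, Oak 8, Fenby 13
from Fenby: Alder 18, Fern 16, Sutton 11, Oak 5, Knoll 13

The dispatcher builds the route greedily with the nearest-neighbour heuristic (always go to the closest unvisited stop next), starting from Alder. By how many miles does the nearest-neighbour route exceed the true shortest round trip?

Alder: Knoll=5, Fern=9, Sutton=12, Oak=13, Fenby=18 ⇒ Knoll
Knoll: Fern=6, Oak=8, Fenby=13, Sutton=17 ⇒ Fern
Fern: Oak=14, Fenby=16, Sutton=21 ⇒ Oak
Oak: Fenby=5, Sutton=16 ⇒ Fenby
Fenby: Sutton=11 ⇒ Sutton
NN route Alder → Knoll → Fern → Oak → Fenby → Sutton → Alder costs 53.
Optimal: Alder → Fern → Knoll → Oak → Fenby → Sutton → Alder costs 51 (by enumerating all 60 distinct tours).
Excess = 53 − 51 = 2.

The nearest-neighbour route is 2 miles longer than optimal.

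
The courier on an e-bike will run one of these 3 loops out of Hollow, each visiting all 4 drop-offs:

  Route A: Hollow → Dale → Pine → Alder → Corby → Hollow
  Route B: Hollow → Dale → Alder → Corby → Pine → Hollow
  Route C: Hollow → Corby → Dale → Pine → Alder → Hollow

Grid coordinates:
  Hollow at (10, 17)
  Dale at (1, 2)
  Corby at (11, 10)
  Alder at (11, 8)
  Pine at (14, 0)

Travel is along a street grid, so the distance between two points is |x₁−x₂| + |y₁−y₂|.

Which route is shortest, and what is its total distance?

Route A: 24 + 15 + 11 + 2 + 8 = 60
Route B: 24 + 16 + 2 + 13 + 21 = 76
Route C: 8 + 18 + 15 + 11 + 10 = 62

Shortest is Route A, total 60.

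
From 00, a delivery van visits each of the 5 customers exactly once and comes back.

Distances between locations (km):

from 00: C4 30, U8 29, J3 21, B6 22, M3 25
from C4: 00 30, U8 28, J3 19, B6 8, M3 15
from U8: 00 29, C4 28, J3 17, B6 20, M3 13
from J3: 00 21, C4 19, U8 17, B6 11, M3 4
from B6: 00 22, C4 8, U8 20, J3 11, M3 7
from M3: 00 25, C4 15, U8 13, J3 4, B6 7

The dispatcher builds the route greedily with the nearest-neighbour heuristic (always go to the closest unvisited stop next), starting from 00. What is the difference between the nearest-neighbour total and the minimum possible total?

2 km longer than the optimal tour.

From 00: J3=21, B6=22, M3=25, U8=29, C4=30 → choose J3 (21).
From J3: M3=4, B6=11, U8=17, C4=19 → choose M3 (4).
From M3: B6=7, U8=13, C4=15 → choose B6 (7).
From B6: C4=8, U8=20 → choose C4 (8).
From C4: U8=28 → choose U8 (28).
NN route 00 → J3 → M3 → B6 → C4 → U8 → 00 costs 97.
Optimal: 00 → C4 → B6 → J3 → M3 → U8 → 00 costs 95 (by enumerating all 60 distinct tours).
Excess = 97 − 95 = 2.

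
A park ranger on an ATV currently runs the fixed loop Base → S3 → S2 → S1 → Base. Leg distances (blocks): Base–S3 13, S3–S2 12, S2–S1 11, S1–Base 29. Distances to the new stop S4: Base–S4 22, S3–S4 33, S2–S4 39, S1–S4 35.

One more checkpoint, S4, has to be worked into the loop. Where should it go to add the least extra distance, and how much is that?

Insertion cost between consecutive stops i–j is d(i,S4) + d(S4,j) − d(i,j):
  between Base and S3: 22 + 33 − 13 = 42
  between S3 and S2: 33 + 39 − 12 = 60
  between S2 and S1: 39 + 35 − 11 = 63
  between S1 and Base: 35 + 22 − 29 = 28
Cheapest insertion is between S1 and Base, adding 28.
New total = 65 + 28 = 93.

Adding 28 blocks by placing S4 on the S1–Base leg.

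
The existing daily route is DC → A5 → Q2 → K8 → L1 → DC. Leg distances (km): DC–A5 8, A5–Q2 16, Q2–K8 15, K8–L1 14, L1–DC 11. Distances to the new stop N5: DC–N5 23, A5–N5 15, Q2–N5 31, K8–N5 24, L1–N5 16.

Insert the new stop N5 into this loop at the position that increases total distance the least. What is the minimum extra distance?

Adding 26 km by placing N5 on the K8–L1 leg.

Insertion cost between consecutive stops i–j is d(i,N5) + d(N5,j) − d(i,j):
  between DC and A5: 23 + 15 − 8 = 30
  between A5 and Q2: 15 + 31 − 16 = 30
  between Q2 and K8: 31 + 24 − 15 = 40
  between K8 and L1: 24 + 16 − 14 = 26
  between L1 and DC: 16 + 23 − 11 = 28
Cheapest insertion is between K8 and L1, adding 26.
New total = 64 + 26 = 90.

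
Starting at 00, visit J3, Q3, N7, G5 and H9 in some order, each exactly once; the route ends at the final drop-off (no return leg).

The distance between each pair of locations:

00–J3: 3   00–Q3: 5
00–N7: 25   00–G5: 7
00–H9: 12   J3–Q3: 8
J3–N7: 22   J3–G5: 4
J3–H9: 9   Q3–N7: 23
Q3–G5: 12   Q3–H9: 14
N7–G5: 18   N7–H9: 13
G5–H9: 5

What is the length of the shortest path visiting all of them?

There are 5! = 120 possible orderings.
00 → J3 → Q3 → N7 → G5 → H9: 3+8+23+18+5 = 57
00 → J3 → Q3 → N7 → H9 → G5: 3+8+23+13+5 = 52
00 → J3 → Q3 → G5 → N7 → H9: 3+8+12+18+13 = 54
00 → J3 → Q3 → G5 → H9 → N7: 3+8+12+5+13 = 41
00 → J3 → Q3 → H9 → N7 → G5: 3+8+14+13+18 = 56
00 → J3 → Q3 → H9 → G5 → N7: 3+8+14+5+18 = 48
00 → J3 → N7 → Q3 → G5 → H9: 3+22+23+12+5 = 65
00 → J3 → N7 → Q3 → H9 → G5: 3+22+23+14+5 = 67
00 → J3 → N7 → G5 → Q3 → H9: 3+22+18+12+14 = 69
00 → J3 → N7 → G5 → H9 → Q3: 3+22+18+5+14 = 62
00 → J3 → N7 → H9 → Q3 → G5: 3+22+13+14+12 = 64
00 → J3 → N7 → H9 → G5 → Q3: 3+22+13+5+12 = 55
00 → J3 → G5 → Q3 → N7 → H9: 3+4+12+23+13 = 55
00 → J3 → G5 → Q3 → H9 → N7: 3+4+12+14+13 = 46
… (106 more)
00 → Q3 → J3 → G5 → H9 → N7: 5+8+4+5+13 = 35  ← best
The minimum is 35.
One shortest path: 00 → Q3 → J3 → G5 → H9 → N7.

Minimum one-way distance = 35.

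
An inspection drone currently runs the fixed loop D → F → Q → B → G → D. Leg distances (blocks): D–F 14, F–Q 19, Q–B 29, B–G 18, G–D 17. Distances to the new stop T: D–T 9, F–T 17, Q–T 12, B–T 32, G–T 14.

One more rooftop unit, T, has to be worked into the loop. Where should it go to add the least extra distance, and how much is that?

Minimum extra distance: 6 blocks, inserting T between G and D.

Insertion cost between consecutive stops i–j is d(i,T) + d(T,j) − d(i,j):
  between D and F: 9 + 17 − 14 = 12
  between F and Q: 17 + 12 − 19 = 10
  between Q and B: 12 + 32 − 29 = 15
  between B and G: 32 + 14 − 18 = 28
  between G and D: 14 + 9 − 17 = 6
Cheapest insertion is between G and D, adding 6.
New total = 97 + 6 = 103.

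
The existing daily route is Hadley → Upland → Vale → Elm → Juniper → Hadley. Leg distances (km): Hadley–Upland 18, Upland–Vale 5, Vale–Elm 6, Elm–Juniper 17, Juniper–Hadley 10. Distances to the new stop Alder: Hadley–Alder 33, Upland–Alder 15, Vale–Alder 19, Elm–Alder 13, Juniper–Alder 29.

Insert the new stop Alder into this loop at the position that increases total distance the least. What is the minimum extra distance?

+25 km — insert Alder between Elm and Juniper.

Insertion cost between consecutive stops i–j is d(i,Alder) + d(Alder,j) − d(i,j):
  between Hadley and Upland: 33 + 15 − 18 = 30
  between Upland and Vale: 15 + 19 − 5 = 29
  between Vale and Elm: 19 + 13 − 6 = 26
  between Elm and Juniper: 13 + 29 − 17 = 25
  between Juniper and Hadley: 29 + 33 − 10 = 52
Cheapest insertion is between Elm and Juniper, adding 25.
New total = 56 + 25 = 81.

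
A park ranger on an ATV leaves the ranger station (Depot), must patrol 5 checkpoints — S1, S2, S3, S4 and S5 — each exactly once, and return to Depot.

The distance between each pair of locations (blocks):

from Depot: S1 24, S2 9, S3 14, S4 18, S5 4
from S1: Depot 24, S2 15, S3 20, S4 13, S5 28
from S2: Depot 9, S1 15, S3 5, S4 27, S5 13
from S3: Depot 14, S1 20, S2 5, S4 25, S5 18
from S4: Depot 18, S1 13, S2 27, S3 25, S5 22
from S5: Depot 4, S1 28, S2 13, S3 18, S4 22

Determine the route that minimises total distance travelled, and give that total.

Depot → S1 → S2 → S3 → S4 → S5 → Depot: 24+15+5+25+22+4 = 95
Depot → S1 → S2 → S3 → S5 → S4 → Depot: 24+15+5+18+22+18 = 102
Depot → S1 → S2 → S4 → S3 → S5 → Depot: 24+15+27+25+18+4 = 113
Depot → S1 → S2 → S4 → S5 → S3 → Depot: 24+15+27+22+18+14 = 120
Depot → S1 → S2 → S5 → S3 → S4 → Depot: 24+15+13+18+25+18 = 113
Depot → S1 → S2 → S5 → S4 → S3 → Depot: 24+15+13+22+25+14 = 113
Depot → S1 → S3 → S2 → S4 → S5 → Depot: 24+20+5+27+22+4 = 102
Depot → S1 → S3 → S2 → S5 → S4 → Depot: 24+20+5+13+22+18 = 102
Depot → S1 → S3 → S4 → S2 → S5 → Depot: 24+20+25+27+13+4 = 113
Depot → S1 → S3 → S4 → S5 → S2 → Depot: 24+20+25+22+13+9 = 113
Depot → S1 → S3 → S5 → S2 → S4 → Depot: 24+20+18+13+27+18 = 120
Depot → S1 → S3 → S5 → S4 → S2 → Depot: 24+20+18+22+27+9 = 120
Depot → S1 → S4 → S2 → S3 → S5 → Depot: 24+13+27+5+18+4 = 91
Depot → S1 → S4 → S2 → S5 → S3 → Depot: 24+13+27+13+18+14 = 109
… (46 more)
Depot → S2 → S3 → S1 → S4 → S5 → Depot: 9+5+20+13+22+4 = 73  ← best
The minimum is 73.
One optimal route: Depot → S2 → S3 → S1 → S4 → S5 → Depot (or its reverse).

Minimum total distance: 73 blocks.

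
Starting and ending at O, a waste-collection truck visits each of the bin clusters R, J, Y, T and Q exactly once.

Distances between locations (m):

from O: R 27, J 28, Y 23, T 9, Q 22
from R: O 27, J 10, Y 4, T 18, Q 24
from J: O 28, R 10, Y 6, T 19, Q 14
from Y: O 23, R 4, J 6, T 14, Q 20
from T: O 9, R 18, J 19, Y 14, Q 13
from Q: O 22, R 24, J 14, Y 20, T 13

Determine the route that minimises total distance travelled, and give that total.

Minimum total distance: 73 m.

With 5 stops there are 5!/2 = 60 distinct round trips (a route and its reverse cost the same).
O→R→J→Y→T→Q→O: 27+10+6+14+13+22 = 92
O→R→J→Y→Q→T→O: 27+10+6+20+13+9 = 85
O→R→J→T→Y→Q→O: 27+10+19+14+20+22 = 112
O→R→J→T→Q→Y→O: 27+10+19+13+20+23 = 112
O→R→J→Q→Y→T→O: 27+10+14+20+14+9 = 94
O→R→J→Q→T→Y→O: 27+10+14+13+14+23 = 101
O→R→Y→J→T→Q→O: 27+4+6+19+13+22 = 91
O→R→Y→J→Q→T→O: 27+4+6+14+13+9 = 73
O→R→Y→T→J→Q→O: 27+4+14+19+14+22 = 100
O→R→Y→T→Q→J→O: 27+4+14+13+14+28 = 100
O→R→Y→Q→J→T→O: 27+4+20+14+19+9 = 93
O→R→Y→Q→T→J→O: 27+4+20+13+19+28 = 111
O→R→T→J→Y→Q→O: 27+18+19+6+20+22 = 112
O→R→T→J→Q→Y→O: 27+18+19+14+20+23 = 121
… (46 more)
The minimum is 73.
One optimal route: O → R → Y → J → Q → T → O (or its reverse).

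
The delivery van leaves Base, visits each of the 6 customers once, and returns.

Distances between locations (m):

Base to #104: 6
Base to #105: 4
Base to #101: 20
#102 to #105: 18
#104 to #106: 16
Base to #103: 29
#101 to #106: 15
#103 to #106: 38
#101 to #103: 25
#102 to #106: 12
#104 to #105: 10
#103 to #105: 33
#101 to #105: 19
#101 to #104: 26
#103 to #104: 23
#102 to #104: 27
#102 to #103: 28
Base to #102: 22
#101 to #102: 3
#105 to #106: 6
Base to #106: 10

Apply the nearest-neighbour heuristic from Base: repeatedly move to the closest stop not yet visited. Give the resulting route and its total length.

Total distance 79 m via the nearest-neighbour route Base → #105 → #106 → #102 → #101 → #103 → #104 → Base.

Base → [#105:4 / #104:6 / #106:10 / #101:20 / #102:22 / #103:29] → #105 (4)
#105 → [#106:6 / #104:10 / #102:18 / #101:19 / #103:33] → #106 (6)
#106 → [#102:12 / #101:15 / #104:16 / #103:38] → #102 (12)
#102 → [#101:3 / #104:27 / #103:28] → #101 (3)
#101 → [#103:25 / #104:26] → #103 (25)
#103 → [#104:23] → #104 (23)
Return #104→Base: 6.
Total = 4 + 6 + 12 + 3 + 25 + 23 + 6 = 79.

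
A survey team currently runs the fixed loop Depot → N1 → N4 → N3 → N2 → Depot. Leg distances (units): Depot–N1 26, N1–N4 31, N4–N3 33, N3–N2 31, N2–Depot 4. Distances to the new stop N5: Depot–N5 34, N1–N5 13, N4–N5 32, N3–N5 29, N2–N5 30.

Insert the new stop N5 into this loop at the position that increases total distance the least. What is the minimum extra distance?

Insertion cost between consecutive stops i–j is d(i,N5) + d(N5,j) − d(i,j):
  between Depot and N1: 34 + 13 − 26 = 21
  between N1 and N4: 13 + 32 − 31 = 14
  between N4 and N3: 32 + 29 − 33 = 28
  between N3 and N2: 29 + 30 − 31 = 28
  between N2 and Depot: 30 + 34 − 4 = 60
Cheapest insertion is between N1 and N4, adding 14.
New total = 125 + 14 = 139.

Adding 14 by placing N5 on the N1–N4 leg.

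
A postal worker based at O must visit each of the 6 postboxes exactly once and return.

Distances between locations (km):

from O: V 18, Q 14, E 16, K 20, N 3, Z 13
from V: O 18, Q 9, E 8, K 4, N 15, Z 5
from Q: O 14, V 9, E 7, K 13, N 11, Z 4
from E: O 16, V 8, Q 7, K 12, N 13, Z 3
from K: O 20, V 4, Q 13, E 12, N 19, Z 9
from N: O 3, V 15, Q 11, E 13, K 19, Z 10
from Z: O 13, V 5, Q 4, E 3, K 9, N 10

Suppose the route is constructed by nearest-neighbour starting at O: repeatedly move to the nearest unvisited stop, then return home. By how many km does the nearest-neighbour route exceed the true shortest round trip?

O: N=3, Z=13, Q=14, E=16, V=18, K=20 ⇒ N
N: Z=10, Q=11, E=13, V=15, K=19 ⇒ Z
Z: E=3, Q=4, V=5, K=9 ⇒ E
E: Q=7, V=8, K=12 ⇒ Q
Q: V=9, K=13 ⇒ V
V: K=4 ⇒ K
NN route O → N → Z → E → Q → V → K → O costs 56.
Optimal: O → K → V → E → Z → Q → N → O costs 53 (by enumerating all 360 distinct tours).
Excess = 56 − 53 = 3.

Excess over optimum: 3 km.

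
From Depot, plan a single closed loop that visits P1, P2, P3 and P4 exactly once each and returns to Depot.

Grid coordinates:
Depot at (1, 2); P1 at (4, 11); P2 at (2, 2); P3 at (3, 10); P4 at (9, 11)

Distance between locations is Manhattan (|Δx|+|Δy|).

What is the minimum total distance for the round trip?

There are 12 distinct closed tours to check (reversals are equivalent).
Depot → P1 → P2 → P3 → P4 → Depot: 12+11+9+7+17 = 56
Depot → P1 → P2 → P4 → P3 → Depot: 12+11+16+7+10 = 56
Depot → P1 → P3 → P2 → P4 → Depot: 12+2+9+16+17 = 56
Depot → P1 → P3 → P4 → P2 → Depot: 12+2+7+16+1 = 38
Depot → P1 → P4 → P2 → P3 → Depot: 12+5+16+9+10 = 52
Depot → P1 → P4 → P3 → P2 → Depot: 12+5+7+9+1 = 34
Depot → P2 → P1 → P3 → P4 → Depot: 1+11+2+7+17 = 38
Depot → P2 → P1 → P4 → P3 → Depot: 1+11+5+7+10 = 34
Depot → P2 → P3 → P1 → P4 → Depot: 1+9+2+5+17 = 34
Depot → P2 → P4 → P1 → P3 → Depot: 1+16+5+2+10 = 34
Depot → P3 → P1 → P2 → P4 → Depot: 10+2+11+16+17 = 56
Depot → P3 → P2 → P1 → P4 → Depot: 10+9+11+5+17 = 52
The minimum is 34.
One optimal route: Depot → P1 → P4 → P3 → P2 → Depot (or its reverse).

Shortest round trip = 34.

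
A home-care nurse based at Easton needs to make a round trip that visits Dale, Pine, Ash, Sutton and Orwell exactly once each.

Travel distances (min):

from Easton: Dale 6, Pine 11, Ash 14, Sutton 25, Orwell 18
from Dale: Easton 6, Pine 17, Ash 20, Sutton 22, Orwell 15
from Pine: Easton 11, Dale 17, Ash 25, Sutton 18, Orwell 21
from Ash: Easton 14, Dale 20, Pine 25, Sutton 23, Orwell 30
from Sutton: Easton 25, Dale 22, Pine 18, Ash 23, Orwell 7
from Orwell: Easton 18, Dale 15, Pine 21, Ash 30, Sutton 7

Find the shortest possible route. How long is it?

Shortest round trip = 85 min.

Easton-Dale-Pine-Ash-Sutton-Orwell-Easton: 6+17+25+23+7+18 = 96
Easton-Dale-Pine-Ash-Orwell-Sutton-Easton: 6+17+25+30+7+25 = 110
Easton-Dale-Pine-Sutton-Ash-Orwell-Easton: 6+17+18+23+30+18 = 112
Easton-Dale-Pine-Sutton-Orwell-Ash-Easton: 6+17+18+7+30+14 = 92
Easton-Dale-Pine-Orwell-Ash-Sutton-Easton: 6+17+21+30+23+25 = 122
Easton-Dale-Pine-Orwell-Sutton-Ash-Easton: 6+17+21+7+23+14 = 88
Easton-Dale-Ash-Pine-Sutton-Orwell-Easton: 6+20+25+18+7+18 = 94
Easton-Dale-Ash-Pine-Orwell-Sutton-Easton: 6+20+25+21+7+25 = 104
Easton-Dale-Ash-Sutton-Pine-Orwell-Easton: 6+20+23+18+21+18 = 106
Easton-Dale-Ash-Sutton-Orwell-Pine-Easton: 6+20+23+7+21+11 = 88
Easton-Dale-Ash-Orwell-Pine-Sutton-Easton: 6+20+30+21+18+25 = 120
Easton-Dale-Ash-Orwell-Sutton-Pine-Easton: 6+20+30+7+18+11 = 92
Easton-Dale-Sutton-Pine-Ash-Orwell-Easton: 6+22+18+25+30+18 = 119
Easton-Dale-Sutton-Pine-Orwell-Ash-Easton: 6+22+18+21+30+14 = 111
… (46 more)
Easton-Dale-Orwell-Sutton-Pine-Ash-Easton: 6+15+7+18+25+14 = 85  ← best
The minimum is 85.
One optimal route: Easton → Dale → Orwell → Sutton → Pine → Ash → Easton (or its reverse).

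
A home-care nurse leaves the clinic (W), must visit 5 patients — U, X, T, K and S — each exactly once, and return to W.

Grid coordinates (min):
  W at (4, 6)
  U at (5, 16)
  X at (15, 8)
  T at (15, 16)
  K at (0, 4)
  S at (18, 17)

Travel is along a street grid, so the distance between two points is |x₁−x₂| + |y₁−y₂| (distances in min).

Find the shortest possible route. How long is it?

W → U → X → T → K → S → W: 11+18+8+27+31+25 = 120
W → U → X → T → S → K → W: 11+18+8+4+31+6 = 78
W → U → X → K → T → S → W: 11+18+19+27+4+25 = 104
W → U → X → K → S → T → W: 11+18+19+31+4+21 = 104
W → U → X → S → T → K → W: 11+18+12+4+27+6 = 78
W → U → X → S → K → T → W: 11+18+12+31+27+21 = 120
W → U → T → X → K → S → W: 11+10+8+19+31+25 = 104
W → U → T → X → S → K → W: 11+10+8+12+31+6 = 78
W → U → T → K → X → S → W: 11+10+27+19+12+25 = 104
W → U → T → K → S → X → W: 11+10+27+31+12+13 = 104
W → U → T → S → X → K → W: 11+10+4+12+19+6 = 62
W → U → T → S → K → X → W: 11+10+4+31+19+13 = 88
W → U → K → X → T → S → W: 11+17+19+8+4+25 = 84
W → U → K → X → S → T → W: 11+17+19+12+4+21 = 84
… (46 more)
The minimum is 62.
One optimal route: W → U → T → S → X → K → W (or its reverse).

62 min — the shortest possible round trip.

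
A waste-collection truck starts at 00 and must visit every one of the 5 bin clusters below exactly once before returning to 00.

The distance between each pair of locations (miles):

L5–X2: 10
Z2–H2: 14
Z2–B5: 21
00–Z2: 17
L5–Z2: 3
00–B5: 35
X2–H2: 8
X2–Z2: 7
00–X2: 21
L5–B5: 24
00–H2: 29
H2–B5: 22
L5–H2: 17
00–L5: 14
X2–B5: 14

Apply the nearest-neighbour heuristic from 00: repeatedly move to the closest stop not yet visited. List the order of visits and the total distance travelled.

At 00 the remaining stops are L5 14, Z2 17, X2 21, H2 29, B5 35; go to L5.
At L5 the remaining stops are Z2 3, X2 10, H2 17, B5 24; go to Z2.
At Z2 the remaining stops are X2 7, H2 14, B5 21; go to X2.
At X2 the remaining stops are H2 8, B5 14; go to H2.
At H2 the remaining stops are B5 22; go to B5.
Return B5→00: 35.
Total = 14 + 3 + 7 + 8 + 22 + 35 = 89.

Nearest-neighbour total = 89 miles; route 00 → L5 → Z2 → X2 → H2 → B5 → 00.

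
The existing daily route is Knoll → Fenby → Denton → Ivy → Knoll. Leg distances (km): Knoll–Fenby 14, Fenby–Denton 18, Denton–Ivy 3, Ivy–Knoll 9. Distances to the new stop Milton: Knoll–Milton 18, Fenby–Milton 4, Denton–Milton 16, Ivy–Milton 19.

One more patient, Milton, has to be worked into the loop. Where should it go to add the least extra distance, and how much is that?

Minimum extra distance: 2 km, inserting Milton between Fenby and Denton.

Insertion cost between consecutive stops i–j is d(i,Milton) + d(Milton,j) − d(i,j):
  between Knoll and Fenby: 18 + 4 − 14 = 8
  between Fenby and Denton: 4 + 16 − 18 = 2
  between Denton and Ivy: 16 + 19 − 3 = 32
  between Ivy and Knoll: 19 + 18 − 9 = 28
Cheapest insertion is between Fenby and Denton, adding 2.
New total = 44 + 2 = 46.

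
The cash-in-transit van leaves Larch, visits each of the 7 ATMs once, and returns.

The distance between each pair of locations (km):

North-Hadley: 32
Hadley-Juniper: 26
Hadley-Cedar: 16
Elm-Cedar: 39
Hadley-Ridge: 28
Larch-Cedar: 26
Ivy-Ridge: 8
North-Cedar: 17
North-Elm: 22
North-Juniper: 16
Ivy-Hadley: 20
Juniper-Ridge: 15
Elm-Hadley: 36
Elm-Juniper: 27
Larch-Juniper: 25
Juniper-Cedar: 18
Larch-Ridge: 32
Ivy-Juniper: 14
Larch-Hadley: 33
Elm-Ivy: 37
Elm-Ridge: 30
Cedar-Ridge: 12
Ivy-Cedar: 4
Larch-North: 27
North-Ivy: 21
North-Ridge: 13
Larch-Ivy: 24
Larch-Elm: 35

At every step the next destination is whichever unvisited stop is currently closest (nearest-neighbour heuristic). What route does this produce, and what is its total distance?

Larch → [Ivy:24 / Juniper:25 / Cedar:26 / North:27 / Ridge:32 / Hadley:33 / Elm:35] → Ivy (24)
Ivy → [Cedar:4 / Ridge:8 / Juniper:14 / Hadley:20 / North:21 / Elm:37] → Cedar (4)
Cedar → [Ridge:12 / Hadley:16 / North:17 / Juniper:18 / Elm:39] → Ridge (12)
Ridge → [North:13 / Juniper:15 / Hadley:28 / Elm:30] → North (13)
North → [Juniper:16 / Elm:22 / Hadley:32] → Juniper (16)
Juniper → [Hadley:26 / Elm:27] → Hadley (26)
Hadley → [Elm:36] → Elm (36)
Return Elm→Larch: 35.
Total = 24 + 4 + 12 + 13 + 16 + 26 + 36 + 35 = 166.

Nearest-neighbour total = 166 km; route Larch → Ivy → Cedar → Ridge → North → Juniper → Hadley → Elm → Larch.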